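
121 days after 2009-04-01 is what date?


Start: 2009-04-01, add 121 days
April 2009 has 30 days: 30 - 1 = 29 days to April 30 -> 92 left
May 2009 has 31 days -> 61 left
June 2009 has 30 days -> 31 left
July 2009: 31 <= 31 -> lands on July 31

Result: 2009-07-31


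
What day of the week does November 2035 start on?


Target: November 1, 2035
Anchor: Jan 1, 2035. With p = 2035 - 1 = 2034: (p + p//4 - p//100 + p//400) mod 7 = (2034 + 508 - 20 + 5) mod 7 = 2527 mod 7 = 0 -> Monday (Mon=0 ... Sun=6)
Days before November (Jan-Oct): 304 days
Weekday index = (0 + 304) mod 7 = 3

Thursday


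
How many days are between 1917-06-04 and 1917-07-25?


From 1917-06-04 to 1917-07-25
1917-06-04: days before June = 31 + 28 + 31 + 30 + 31 = 151 (1917 is not a leap year); day of year = 151 + 4 = 155
1917-07-25: days before July = 31 + 28 + 31 + 30 + 31 + 30 = 181 (1917 is not a leap year); day of year = 181 + 25 = 206
Same year: 206 - 155 = 51

51 days


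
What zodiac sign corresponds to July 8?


Date: July 8
Conventional tropical zodiac dates: Cancer from June 21 onward; Leo starts July 23
July 8 falls within the Cancer range

Cancer


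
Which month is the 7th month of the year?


Month 7 of 12

July


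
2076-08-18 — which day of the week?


Date: August 18, 2076
Anchor: Jan 1, 2076. With p = 2076 - 1 = 2075: (p + p//4 - p//100 + p//400) mod 7 = (2075 + 518 - 20 + 5) mod 7 = 2578 mod 7 = 2 -> Wednesday (Mon=0 ... Sun=6)
Days before August (Jan-Jul): 213; offset = 213 + 18 - 1 = 230
Weekday index = (2 + 230) mod 7 = 1

Day of the week: Tuesday


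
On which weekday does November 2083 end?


November 2083 has 30 days
Anchor: Jan 1, 2083. With p = 2083 - 1 = 2082: (p + p//4 - p//100 + p//400) mod 7 = (2082 + 520 - 20 + 5) mod 7 = 2587 mod 7 = 4 -> Friday (Mon=0 ... Sun=6)
Days before November (Jan-Oct): 304; November 1 index = (4 + 304) mod 7 = 0 -> Monday
Last day offset: 30 - 1 = 29 days
Weekday index = (0 + 29) mod 7 = 1

Tuesday, November 30


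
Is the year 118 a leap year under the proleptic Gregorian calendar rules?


Gregorian leap year rule: divisible by 4, but not by 100, unless also by 400.
118 is not divisible by 4 -> not a leap year

No


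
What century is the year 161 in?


Century = (year - 1) // 100 + 1
= (161 - 1) // 100 + 1
= 160 // 100 + 1
= 1 + 1

2nd century


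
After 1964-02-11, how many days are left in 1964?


Day of year: 42 of 366
Remaining = 366 - 42

324 days


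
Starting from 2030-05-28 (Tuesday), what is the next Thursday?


Current: Tuesday
Target: Thursday
Days ahead: 2

Next Thursday: 2030-05-30


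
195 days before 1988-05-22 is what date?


Start: 1988-05-22, subtract 195 days
Back 22 days from May 22 reaches April 30, 1988 -> 173 left
April 1988 has 30 days -> back to March 31, 1988 -> 143 left
March 1988 has 31 days -> back to February 29, 1988 -> 112 left
February 1988 has 29 days -> back to January 31, 1988 -> 83 left
January 1988 has 31 days -> back to December 31, 1987 -> 52 left
December 1987 has 31 days -> back to November 30, 1987 -> 21 left
November 1987: 30 - 21 = 9 -> lands on November 9

Result: 1987-11-09


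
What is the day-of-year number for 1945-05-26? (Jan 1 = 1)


Date: May 26, 1945
Days in months 1 through 4: 120
Plus 26 days in May

Day of year: 146


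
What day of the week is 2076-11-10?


Date: November 10, 2076
Anchor: Jan 1, 2076. With p = 2076 - 1 = 2075: (p + p//4 - p//100 + p//400) mod 7 = (2075 + 518 - 20 + 5) mod 7 = 2578 mod 7 = 2 -> Wednesday (Mon=0 ... Sun=6)
Days before November (Jan-Oct): 305; offset = 305 + 10 - 1 = 314
Weekday index = (2 + 314) mod 7 = 1

Day of the week: Tuesday


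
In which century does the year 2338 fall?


Century = (year - 1) // 100 + 1
= (2338 - 1) // 100 + 1
= 2337 // 100 + 1
= 23 + 1

24th century


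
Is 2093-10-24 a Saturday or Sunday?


Anchor: Jan 1, 2093. With p = 2093 - 1 = 2092: (p + p//4 - p//100 + p//400) mod 7 = (2092 + 523 - 20 + 5) mod 7 = 2600 mod 7 = 3 -> Thursday (Mon=0 ... Sun=6)
Day of year: 297; offset = 296
Weekday index = (3 + 296) mod 7 = 5 -> Saturday
Weekend days: Saturday, Sunday

Yes


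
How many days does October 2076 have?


October 2076

31 days


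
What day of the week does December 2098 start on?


Target: December 1, 2098
Anchor: Jan 1, 2098. With p = 2098 - 1 = 2097: (p + p//4 - p//100 + p//400) mod 7 = (2097 + 524 - 20 + 5) mod 7 = 2606 mod 7 = 2 -> Wednesday (Mon=0 ... Sun=6)
Days before December (Jan-Nov): 334 days
Weekday index = (2 + 334) mod 7 = 0

Monday


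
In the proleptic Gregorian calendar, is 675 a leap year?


Gregorian leap year rule: divisible by 4, but not by 100, unless also by 400.
675 is not divisible by 4 -> not a leap year

No


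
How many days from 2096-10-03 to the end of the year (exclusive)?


Day of year: 277 of 366
Remaining = 366 - 277

89 days


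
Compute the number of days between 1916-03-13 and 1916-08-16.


From 1916-03-13 to 1916-08-16
1916-03-13: days before March = 31 + 29 = 60 (1916 is a leap year); day of year = 60 + 13 = 73
1916-08-16: days before August = 31 + 29 + 31 + 30 + 31 + 30 + 31 = 213 (1916 is a leap year); day of year = 213 + 16 = 229
Same year: 229 - 73 = 156

156 days


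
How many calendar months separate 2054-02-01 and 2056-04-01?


From February 2054 to April 2056
2 years * 12 = 24 months, plus 2 months = 26

26 months


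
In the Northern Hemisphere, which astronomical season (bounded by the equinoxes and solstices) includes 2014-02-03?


Date: February 3
Astronomical Winter (approx.; exact equinox/solstice day varies by year): December 21 to March 19
February 3 falls within the Winter window

Winter


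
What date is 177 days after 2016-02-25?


Start: 2016-02-25, add 177 days
February 2016 has 29 days: 29 - 25 = 4 days to February 29 -> 173 left
March 2016 has 31 days -> 142 left
April 2016 has 30 days -> 112 left
May 2016 has 31 days -> 81 left
June 2016 has 30 days -> 51 left
July 2016 has 31 days -> 20 left
August 2016: 20 <= 31 -> lands on August 20

Result: 2016-08-20


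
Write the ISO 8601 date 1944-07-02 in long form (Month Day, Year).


ISO 1944-07-02 parses as year=1944, month=07, day=02
Month 7 -> July

July 2, 1944


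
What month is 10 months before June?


June is month 6
6 - 10 = -4; wrap: -4 + 12 = 8

August


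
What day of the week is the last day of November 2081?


November 2081 has 30 days
Anchor: Jan 1, 2081. With p = 2081 - 1 = 2080: (p + p//4 - p//100 + p//400) mod 7 = (2080 + 520 - 20 + 5) mod 7 = 2585 mod 7 = 2 -> Wednesday (Mon=0 ... Sun=6)
Days before November (Jan-Oct): 304; November 1 index = (2 + 304) mod 7 = 5 -> Saturday
Last day offset: 30 - 1 = 29 days
Weekday index = (5 + 29) mod 7 = 6

Sunday, November 30


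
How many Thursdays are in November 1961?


November 1961 has 30 days
Anchor: Jan 1, 1961. With p = 1961 - 1 = 1960: (p + p//4 - p//100 + p//400) mod 7 = (1960 + 490 - 19 + 4) mod 7 = 2435 mod 7 = 6 -> Sunday (Mon=0 ... Sun=6)
Days before November (Jan-Oct): 304; November 1 index = (6 + 304) mod 7 = 2 -> Wednesday
First Thursday is November 2
Thursdays: 2, 9, 16, 23, 30

5 Thursdays


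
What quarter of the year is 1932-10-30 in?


Month: October (month 10)
Q1: Jan-Mar, Q2: Apr-Jun, Q3: Jul-Sep, Q4: Oct-Dec

Q4


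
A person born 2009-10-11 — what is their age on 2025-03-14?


Birth: 2009-10-11
Reference: 2025-03-14
Year difference: 2025 - 2009 = 16
Birthday not yet reached in 2025, subtract 1

15 years old


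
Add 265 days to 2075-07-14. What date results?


Start: 2075-07-14, add 265 days
July 2075 has 31 days: 31 - 14 = 17 days to July 31 -> 248 left
August 2075 has 31 days -> 217 left
September 2075 has 30 days -> 187 left
October 2075 has 31 days -> 156 left
November 2075 has 30 days -> 126 left
December 2075 has 31 days -> 95 left
January 2076 has 31 days -> 64 left
February 2076 has 29 days -> 35 left
March 2076 has 31 days -> 4 left
April 2076: 4 <= 30 -> lands on April 4

Result: 2076-04-04


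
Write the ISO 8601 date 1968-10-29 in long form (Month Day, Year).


ISO 1968-10-29 parses as year=1968, month=10, day=29
Month 10 -> October

October 29, 1968


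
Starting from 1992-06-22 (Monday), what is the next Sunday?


Current: Monday
Target: Sunday
Days ahead: 6

Next Sunday: 1992-06-28


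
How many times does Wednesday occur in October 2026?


October 2026 has 31 days
Anchor: Jan 1, 2026. With p = 2026 - 1 = 2025: (p + p//4 - p//100 + p//400) mod 7 = (2025 + 506 - 20 + 5) mod 7 = 2516 mod 7 = 3 -> Thursday (Mon=0 ... Sun=6)
Days before October (Jan-Sep): 273; October 1 index = (3 + 273) mod 7 = 3 -> Thursday
First Wednesday is October 7
Wednesdays: 7, 14, 21, 28

4 Wednesdays


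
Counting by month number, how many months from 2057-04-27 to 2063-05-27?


From April 2057 to May 2063
6 years * 12 = 72 months, plus 1 month = 73

73 months


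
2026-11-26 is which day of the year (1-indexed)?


Date: November 26, 2026
Days in months 1 through 10: 304
Plus 26 days in November

Day of year: 330


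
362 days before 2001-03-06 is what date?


Start: 2001-03-06, subtract 362 days
Back 6 days from March 6 reaches February 28, 2001 -> 356 left
February 2001 has 28 days -> back to January 31, 2001 -> 328 left
January 2001 has 31 days -> back to December 31, 2000 -> 297 left
December 2000 has 31 days -> back to November 30, 2000 -> 266 left
November 2000 has 30 days -> back to October 31, 2000 -> 236 left
October 2000 has 31 days -> back to September 30, 2000 -> 205 left
September 2000 has 30 days -> back to August 31, 2000 -> 175 left
August 2000 has 31 days -> back to July 31, 2000 -> 144 left
July 2000 has 31 days -> back to June 30, 2000 -> 113 left
June 2000 has 30 days -> back to May 31, 2000 -> 83 left
May 2000 has 31 days -> back to April 30, 2000 -> 52 left
April 2000 has 30 days -> back to March 31, 2000 -> 22 left
March 2000: 31 - 22 = 9 -> lands on March 9

Result: 2000-03-09


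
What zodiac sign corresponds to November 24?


Date: November 24
Conventional tropical zodiac dates: Sagittarius from November 22 onward; Capricorn starts December 22
November 24 falls within the Sagittarius range

Sagittarius


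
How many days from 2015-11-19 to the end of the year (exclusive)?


Day of year: 323 of 365
Remaining = 365 - 323

42 days


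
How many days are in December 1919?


December 1919

31 days


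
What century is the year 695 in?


Century = (year - 1) // 100 + 1
= (695 - 1) // 100 + 1
= 694 // 100 + 1
= 6 + 1

7th century


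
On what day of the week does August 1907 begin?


Target: August 1, 1907
Anchor: Jan 1, 1907. With p = 1907 - 1 = 1906: (p + p//4 - p//100 + p//400) mod 7 = (1906 + 476 - 19 + 4) mod 7 = 2367 mod 7 = 1 -> Tuesday (Mon=0 ... Sun=6)
Days before August (Jan-Jul): 212 days
Weekday index = (1 + 212) mod 7 = 3

Thursday


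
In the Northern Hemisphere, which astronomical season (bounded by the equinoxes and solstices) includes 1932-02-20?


Date: February 20
Astronomical Winter (approx.; exact equinox/solstice day varies by year): December 21 to March 19
February 20 falls within the Winter window

Winter


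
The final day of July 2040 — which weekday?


July 2040 has 31 days
Anchor: Jan 1, 2040. With p = 2040 - 1 = 2039: (p + p//4 - p//100 + p//400) mod 7 = (2039 + 509 - 20 + 5) mod 7 = 2533 mod 7 = 6 -> Sunday (Mon=0 ... Sun=6)
Days before July (Jan-Jun): 182; July 1 index = (6 + 182) mod 7 = 6 -> Sunday
Last day offset: 31 - 1 = 30 days
Weekday index = (6 + 30) mod 7 = 1

Tuesday, July 31


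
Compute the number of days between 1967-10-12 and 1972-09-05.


From 1967-10-12 to 1972-09-05
1967-10-12: days before October = 31 + 28 + 31 + 30 + 31 + 30 + 31 + 31 + 30 = 273 (1967 is not a leap year); day of year = 273 + 12 = 285
1972-09-05: days before September = 31 + 29 + 31 + 30 + 31 + 30 + 31 + 31 = 244 (1972 is a leap year); day of year = 244 + 5 = 249
Rest of 1967: 365 - 285 = 80
Full years 1968 (366), 1969 (365), 1970 (365), 1971 (365): 1461
Total = 80 + 1461 + 249 = 1790

1790 days


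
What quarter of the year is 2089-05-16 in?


Month: May (month 5)
Q1: Jan-Mar, Q2: Apr-Jun, Q3: Jul-Sep, Q4: Oct-Dec

Q2


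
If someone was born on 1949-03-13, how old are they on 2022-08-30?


Birth: 1949-03-13
Reference: 2022-08-30
Year difference: 2022 - 1949 = 73

73 years old


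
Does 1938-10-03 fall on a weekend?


Anchor: Jan 1, 1938. With p = 1938 - 1 = 1937: (p + p//4 - p//100 + p//400) mod 7 = (1937 + 484 - 19 + 4) mod 7 = 2406 mod 7 = 5 -> Saturday (Mon=0 ... Sun=6)
Day of year: 276; offset = 275
Weekday index = (5 + 275) mod 7 = 0 -> Monday
Weekend days: Saturday, Sunday

No


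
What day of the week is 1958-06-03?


Date: June 3, 1958
Anchor: Jan 1, 1958. With p = 1958 - 1 = 1957: (p + p//4 - p//100 + p//400) mod 7 = (1957 + 489 - 19 + 4) mod 7 = 2431 mod 7 = 2 -> Wednesday (Mon=0 ... Sun=6)
Days before June (Jan-May): 151; offset = 151 + 3 - 1 = 153
Weekday index = (2 + 153) mod 7 = 1

Day of the week: Tuesday


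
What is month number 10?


Month 10 of 12

October


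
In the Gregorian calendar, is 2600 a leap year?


Gregorian leap year rule: divisible by 4, but not by 100, unless also by 400.
2600 is divisible by 100 but not 400 -> not a leap year

No


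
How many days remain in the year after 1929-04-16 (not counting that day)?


Day of year: 106 of 365
Remaining = 365 - 106

259 days


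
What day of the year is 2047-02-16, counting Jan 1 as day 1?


Date: February 16, 2047
Days in months 1 through 1: 31
Plus 16 days in February

Day of year: 47


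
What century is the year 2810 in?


Century = (year - 1) // 100 + 1
= (2810 - 1) // 100 + 1
= 2809 // 100 + 1
= 28 + 1

29th century


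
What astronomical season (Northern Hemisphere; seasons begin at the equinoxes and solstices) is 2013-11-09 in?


Date: November 9
Astronomical Autumn (approx.; exact equinox/solstice day varies by year): September 22 to December 20
November 9 falls within the Autumn window

Autumn


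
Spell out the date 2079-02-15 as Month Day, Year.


ISO 2079-02-15 parses as year=2079, month=02, day=15
Month 2 -> February

February 15, 2079


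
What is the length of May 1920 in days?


May 1920

31 days


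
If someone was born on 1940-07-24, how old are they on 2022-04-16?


Birth: 1940-07-24
Reference: 2022-04-16
Year difference: 2022 - 1940 = 82
Birthday not yet reached in 2022, subtract 1

81 years old


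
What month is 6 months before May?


May is month 5
5 - 6 = -1; wrap: -1 + 12 = 11

November


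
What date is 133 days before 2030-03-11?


Start: 2030-03-11, subtract 133 days
Back 11 days from March 11 reaches February 28, 2030 -> 122 left
February 2030 has 28 days -> back to January 31, 2030 -> 94 left
January 2030 has 31 days -> back to December 31, 2029 -> 63 left
December 2029 has 31 days -> back to November 30, 2029 -> 32 left
November 2029 has 30 days -> back to October 31, 2029 -> 2 left
October 2029: 31 - 2 = 29 -> lands on October 29

Result: 2029-10-29


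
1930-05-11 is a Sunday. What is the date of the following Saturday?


Current: Sunday
Target: Saturday
Days ahead: 6

Next Saturday: 1930-05-17


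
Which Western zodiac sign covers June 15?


Date: June 15
Conventional tropical zodiac dates: Gemini from May 21 onward; Cancer starts June 21
June 15 falls within the Gemini range

Gemini


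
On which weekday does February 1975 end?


February 1975 has 28 days
Anchor: Jan 1, 1975. With p = 1975 - 1 = 1974: (p + p//4 - p//100 + p//400) mod 7 = (1974 + 493 - 19 + 4) mod 7 = 2452 mod 7 = 2 -> Wednesday (Mon=0 ... Sun=6)
Days before February (Jan): 31; February 1 index = (2 + 31) mod 7 = 5 -> Saturday
Last day offset: 28 - 1 = 27 days
Weekday index = (5 + 27) mod 7 = 4

Friday, February 28


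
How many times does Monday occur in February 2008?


February 2008 has 29 days
Anchor: Jan 1, 2008. With p = 2008 - 1 = 2007: (p + p//4 - p//100 + p//400) mod 7 = (2007 + 501 - 20 + 5) mod 7 = 2493 mod 7 = 1 -> Tuesday (Mon=0 ... Sun=6)
Days before February (Jan): 31; February 1 index = (1 + 31) mod 7 = 4 -> Friday
First Monday is February 4
Mondays: 4, 11, 18, 25

4 Mondays


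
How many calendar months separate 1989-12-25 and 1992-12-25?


From December 1989 to December 1992
3 years * 12 = 36 months = 36

36 months


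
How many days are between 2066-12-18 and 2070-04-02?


From 2066-12-18 to 2070-04-02
2066-12-18: days before December = 31 + 28 + 31 + 30 + 31 + 30 + 31 + 31 + 30 + 31 + 30 = 334 (2066 is not a leap year); day of year = 334 + 18 = 352
2070-04-02: days before April = 31 + 28 + 31 = 90 (2070 is not a leap year); day of year = 90 + 2 = 92
Rest of 2066: 365 - 352 = 13
Full years 2067 (365), 2068 (366), 2069 (365): 1096
Total = 13 + 1096 + 92 = 1201

1201 days


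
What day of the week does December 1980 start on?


Target: December 1, 1980
Anchor: Jan 1, 1980. With p = 1980 - 1 = 1979: (p + p//4 - p//100 + p//400) mod 7 = (1979 + 494 - 19 + 4) mod 7 = 2458 mod 7 = 1 -> Tuesday (Mon=0 ... Sun=6)
Days before December (Jan-Nov): 335 days
Weekday index = (1 + 335) mod 7 = 0

Monday


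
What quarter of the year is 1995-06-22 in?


Month: June (month 6)
Q1: Jan-Mar, Q2: Apr-Jun, Q3: Jul-Sep, Q4: Oct-Dec

Q2


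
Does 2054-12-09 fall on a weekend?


Anchor: Jan 1, 2054. With p = 2054 - 1 = 2053: (p + p//4 - p//100 + p//400) mod 7 = (2053 + 513 - 20 + 5) mod 7 = 2551 mod 7 = 3 -> Thursday (Mon=0 ... Sun=6)
Day of year: 343; offset = 342
Weekday index = (3 + 342) mod 7 = 2 -> Wednesday
Weekend days: Saturday, Sunday

No


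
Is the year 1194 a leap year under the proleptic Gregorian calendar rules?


Gregorian leap year rule: divisible by 4, but not by 100, unless also by 400.
1194 is not divisible by 4 -> not a leap year

No


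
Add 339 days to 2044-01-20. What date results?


Start: 2044-01-20, add 339 days
January 2044 has 31 days: 31 - 20 = 11 days to January 31 -> 328 left
February 2044 has 29 days -> 299 left
March 2044 has 31 days -> 268 left
April 2044 has 30 days -> 238 left
May 2044 has 31 days -> 207 left
June 2044 has 30 days -> 177 left
July 2044 has 31 days -> 146 left
August 2044 has 31 days -> 115 left
September 2044 has 30 days -> 85 left
October 2044 has 31 days -> 54 left
November 2044 has 30 days -> 24 left
December 2044: 24 <= 31 -> lands on December 24

Result: 2044-12-24


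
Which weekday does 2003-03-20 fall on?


Date: March 20, 2003
Anchor: Jan 1, 2003. With p = 2003 - 1 = 2002: (p + p//4 - p//100 + p//400) mod 7 = (2002 + 500 - 20 + 5) mod 7 = 2487 mod 7 = 2 -> Wednesday (Mon=0 ... Sun=6)
Days before March (Jan-Feb): 59; offset = 59 + 20 - 1 = 78
Weekday index = (2 + 78) mod 7 = 3

Day of the week: Thursday


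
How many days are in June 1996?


June 1996

30 days


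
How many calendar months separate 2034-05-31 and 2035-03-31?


From May 2034 to March 2035
1 year * 12 = 12 months, minus 2 months = 10

10 months


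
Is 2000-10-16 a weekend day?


Anchor: Jan 1, 2000. With p = 2000 - 1 = 1999: (p + p//4 - p//100 + p//400) mod 7 = (1999 + 499 - 19 + 4) mod 7 = 2483 mod 7 = 5 -> Saturday (Mon=0 ... Sun=6)
Day of year: 290; offset = 289
Weekday index = (5 + 289) mod 7 = 0 -> Monday
Weekend days: Saturday, Sunday

No


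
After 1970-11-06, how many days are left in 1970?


Day of year: 310 of 365
Remaining = 365 - 310

55 days


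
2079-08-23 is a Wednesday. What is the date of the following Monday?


Current: Wednesday
Target: Monday
Days ahead: 5

Next Monday: 2079-08-28


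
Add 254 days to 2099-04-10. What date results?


Start: 2099-04-10, add 254 days
April 2099 has 30 days: 30 - 10 = 20 days to April 30 -> 234 left
May 2099 has 31 days -> 203 left
June 2099 has 30 days -> 173 left
July 2099 has 31 days -> 142 left
August 2099 has 31 days -> 111 left
September 2099 has 30 days -> 81 left
October 2099 has 31 days -> 50 left
November 2099 has 30 days -> 20 left
December 2099: 20 <= 31 -> lands on December 20

Result: 2099-12-20


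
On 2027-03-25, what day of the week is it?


Date: March 25, 2027
Anchor: Jan 1, 2027. With p = 2027 - 1 = 2026: (p + p//4 - p//100 + p//400) mod 7 = (2026 + 506 - 20 + 5) mod 7 = 2517 mod 7 = 4 -> Friday (Mon=0 ... Sun=6)
Days before March (Jan-Feb): 59; offset = 59 + 25 - 1 = 83
Weekday index = (4 + 83) mod 7 = 3

Day of the week: Thursday


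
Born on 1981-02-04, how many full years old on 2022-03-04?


Birth: 1981-02-04
Reference: 2022-03-04
Year difference: 2022 - 1981 = 41

41 years old


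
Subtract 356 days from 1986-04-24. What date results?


Start: 1986-04-24, subtract 356 days
Back 24 days from April 24 reaches March 31, 1986 -> 332 left
March 1986 has 31 days -> back to February 28, 1986 -> 301 left
February 1986 has 28 days -> back to January 31, 1986 -> 273 left
January 1986 has 31 days -> back to December 31, 1985 -> 242 left
December 1985 has 31 days -> back to November 30, 1985 -> 211 left
November 1985 has 30 days -> back to October 31, 1985 -> 181 left
October 1985 has 31 days -> back to September 30, 1985 -> 150 left
September 1985 has 30 days -> back to August 31, 1985 -> 120 left
August 1985 has 31 days -> back to July 31, 1985 -> 89 left
July 1985 has 31 days -> back to June 30, 1985 -> 58 left
June 1985 has 30 days -> back to May 31, 1985 -> 28 left
May 1985: 31 - 28 = 3 -> lands on May 3

Result: 1985-05-03


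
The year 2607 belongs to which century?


Century = (year - 1) // 100 + 1
= (2607 - 1) // 100 + 1
= 2606 // 100 + 1
= 26 + 1

27th century


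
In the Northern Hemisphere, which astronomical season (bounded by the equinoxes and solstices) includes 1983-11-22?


Date: November 22
Astronomical Autumn (approx.; exact equinox/solstice day varies by year): September 22 to December 20
November 22 falls within the Autumn window

Autumn


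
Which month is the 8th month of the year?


Month 8 of 12

August


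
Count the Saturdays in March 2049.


March 2049 has 31 days
Anchor: Jan 1, 2049. With p = 2049 - 1 = 2048: (p + p//4 - p//100 + p//400) mod 7 = (2048 + 512 - 20 + 5) mod 7 = 2545 mod 7 = 4 -> Friday (Mon=0 ... Sun=6)
Days before March (Jan-Feb): 59; March 1 index = (4 + 59) mod 7 = 0 -> Monday
First Saturday is March 6
Saturdays: 6, 13, 20, 27

4 Saturdays


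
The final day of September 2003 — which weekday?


September 2003 has 30 days
Anchor: Jan 1, 2003. With p = 2003 - 1 = 2002: (p + p//4 - p//100 + p//400) mod 7 = (2002 + 500 - 20 + 5) mod 7 = 2487 mod 7 = 2 -> Wednesday (Mon=0 ... Sun=6)
Days before September (Jan-Aug): 243; September 1 index = (2 + 243) mod 7 = 0 -> Monday
Last day offset: 30 - 1 = 29 days
Weekday index = (0 + 29) mod 7 = 1

Tuesday, September 30


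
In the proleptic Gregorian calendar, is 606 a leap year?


Gregorian leap year rule: divisible by 4, but not by 100, unless also by 400.
606 is not divisible by 4 -> not a leap year

No


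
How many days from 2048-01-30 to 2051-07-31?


From 2048-01-30 to 2051-07-31
2048-01-30: day of year = 30
2051-07-31: days before July = 31 + 28 + 31 + 30 + 31 + 30 = 181 (2051 is not a leap year); day of year = 181 + 31 = 212
Rest of 2048: 366 - 30 = 336
Full years 2049 (365), 2050 (365): 730
Total = 336 + 730 + 212 = 1278

1278 days


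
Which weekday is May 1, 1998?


Target: May 1, 1998
Anchor: Jan 1, 1998. With p = 1998 - 1 = 1997: (p + p//4 - p//100 + p//400) mod 7 = (1997 + 499 - 19 + 4) mod 7 = 2481 mod 7 = 3 -> Thursday (Mon=0 ... Sun=6)
Days before May (Jan-Apr): 120 days
Weekday index = (3 + 120) mod 7 = 4

Friday


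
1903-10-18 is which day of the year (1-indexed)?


Date: October 18, 1903
Days in months 1 through 9: 273
Plus 18 days in October

Day of year: 291


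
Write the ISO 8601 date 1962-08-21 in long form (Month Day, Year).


ISO 1962-08-21 parses as year=1962, month=08, day=21
Month 8 -> August

August 21, 1962


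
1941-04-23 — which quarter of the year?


Month: April (month 4)
Q1: Jan-Mar, Q2: Apr-Jun, Q3: Jul-Sep, Q4: Oct-Dec

Q2


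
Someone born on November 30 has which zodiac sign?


Date: November 30
Conventional tropical zodiac dates: Sagittarius from November 22 onward; Capricorn starts December 22
November 30 falls within the Sagittarius range

Sagittarius


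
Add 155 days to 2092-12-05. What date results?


Start: 2092-12-05, add 155 days
December 2092 has 31 days: 31 - 5 = 26 days to December 31 -> 129 left
January 2093 has 31 days -> 98 left
February 2093 has 28 days -> 70 left
March 2093 has 31 days -> 39 left
April 2093 has 30 days -> 9 left
May 2093: 9 <= 31 -> lands on May 9

Result: 2093-05-09


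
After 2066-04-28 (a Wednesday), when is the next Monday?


Current: Wednesday
Target: Monday
Days ahead: 5

Next Monday: 2066-05-03


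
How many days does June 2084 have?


June 2084

30 days


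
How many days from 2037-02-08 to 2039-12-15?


From 2037-02-08 to 2039-12-15
2037-02-08: days before February = 31; day of year = 31 + 8 = 39
2039-12-15: days before December = 31 + 28 + 31 + 30 + 31 + 30 + 31 + 31 + 30 + 31 + 30 = 334 (2039 is not a leap year); day of year = 334 + 15 = 349
Rest of 2037: 365 - 39 = 326
Full years 2038 (365): 365
Total = 326 + 365 + 349 = 1040

1040 days


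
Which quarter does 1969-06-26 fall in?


Month: June (month 6)
Q1: Jan-Mar, Q2: Apr-Jun, Q3: Jul-Sep, Q4: Oct-Dec

Q2


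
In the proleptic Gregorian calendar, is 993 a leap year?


Gregorian leap year rule: divisible by 4, but not by 100, unless also by 400.
993 is not divisible by 4 -> not a leap year

No


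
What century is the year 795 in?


Century = (year - 1) // 100 + 1
= (795 - 1) // 100 + 1
= 794 // 100 + 1
= 7 + 1

8th century


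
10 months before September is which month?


September is month 9
9 - 10 = -1; wrap: -1 + 12 = 11

November


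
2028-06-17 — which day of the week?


Date: June 17, 2028
Anchor: Jan 1, 2028. With p = 2028 - 1 = 2027: (p + p//4 - p//100 + p//400) mod 7 = (2027 + 506 - 20 + 5) mod 7 = 2518 mod 7 = 5 -> Saturday (Mon=0 ... Sun=6)
Days before June (Jan-May): 152; offset = 152 + 17 - 1 = 168
Weekday index = (5 + 168) mod 7 = 5

Day of the week: Saturday


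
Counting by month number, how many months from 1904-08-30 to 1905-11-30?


From August 1904 to November 1905
1 year * 12 = 12 months, plus 3 months = 15

15 months


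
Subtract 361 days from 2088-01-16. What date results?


Start: 2088-01-16, subtract 361 days
Back 16 days from January 16 reaches December 31, 2087 -> 345 left
December 2087 has 31 days -> back to November 30, 2087 -> 314 left
November 2087 has 30 days -> back to October 31, 2087 -> 284 left
October 2087 has 31 days -> back to September 30, 2087 -> 253 left
September 2087 has 30 days -> back to August 31, 2087 -> 223 left
August 2087 has 31 days -> back to July 31, 2087 -> 192 left
July 2087 has 31 days -> back to June 30, 2087 -> 161 left
June 2087 has 30 days -> back to May 31, 2087 -> 131 left
May 2087 has 31 days -> back to April 30, 2087 -> 100 left
April 2087 has 30 days -> back to March 31, 2087 -> 70 left
March 2087 has 31 days -> back to February 28, 2087 -> 39 left
February 2087 has 28 days -> back to January 31, 2087 -> 11 left
January 2087: 31 - 11 = 20 -> lands on January 20

Result: 2087-01-20


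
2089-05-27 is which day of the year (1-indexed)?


Date: May 27, 2089
Days in months 1 through 4: 120
Plus 27 days in May

Day of year: 147


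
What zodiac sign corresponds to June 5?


Date: June 5
Conventional tropical zodiac dates: Gemini from May 21 onward; Cancer starts June 21
June 5 falls within the Gemini range

Gemini


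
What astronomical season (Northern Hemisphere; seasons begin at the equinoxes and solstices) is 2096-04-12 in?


Date: April 12
Astronomical Spring (approx.; exact equinox/solstice day varies by year): March 20 to June 20
April 12 falls within the Spring window

Spring


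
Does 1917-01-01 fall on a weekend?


Anchor: Jan 1, 1917. With p = 1917 - 1 = 1916: (p + p//4 - p//100 + p//400) mod 7 = (1916 + 479 - 19 + 4) mod 7 = 2380 mod 7 = 0 -> Monday (Mon=0 ... Sun=6)
Day of year: 1; offset = 0
Weekday index = (0 + 0) mod 7 = 0 -> Monday
Weekend days: Saturday, Sunday

No


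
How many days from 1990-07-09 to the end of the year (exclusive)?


Day of year: 190 of 365
Remaining = 365 - 190

175 days


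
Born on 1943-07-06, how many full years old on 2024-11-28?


Birth: 1943-07-06
Reference: 2024-11-28
Year difference: 2024 - 1943 = 81

81 years old


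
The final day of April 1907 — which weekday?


April 1907 has 30 days
Anchor: Jan 1, 1907. With p = 1907 - 1 = 1906: (p + p//4 - p//100 + p//400) mod 7 = (1906 + 476 - 19 + 4) mod 7 = 2367 mod 7 = 1 -> Tuesday (Mon=0 ... Sun=6)
Days before April (Jan-Mar): 90; April 1 index = (1 + 90) mod 7 = 0 -> Monday
Last day offset: 30 - 1 = 29 days
Weekday index = (0 + 29) mod 7 = 1

Tuesday, April 30


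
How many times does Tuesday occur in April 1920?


April 1920 has 30 days
Anchor: Jan 1, 1920. With p = 1920 - 1 = 1919: (p + p//4 - p//100 + p//400) mod 7 = (1919 + 479 - 19 + 4) mod 7 = 2383 mod 7 = 3 -> Thursday (Mon=0 ... Sun=6)
Days before April (Jan-Mar): 91; April 1 index = (3 + 91) mod 7 = 3 -> Thursday
First Tuesday is April 6
Tuesdays: 6, 13, 20, 27

4 Tuesdays


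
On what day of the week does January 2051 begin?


Target: January 1, 2051
Anchor: Jan 1, 2051. With p = 2051 - 1 = 2050: (p + p//4 - p//100 + p//400) mod 7 = (2050 + 512 - 20 + 5) mod 7 = 2547 mod 7 = 6 -> Sunday (Mon=0 ... Sun=6)
Offset from anchor: 0 days
Weekday index = (6 + 0) mod 7 = 6

Sunday


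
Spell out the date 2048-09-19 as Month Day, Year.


ISO 2048-09-19 parses as year=2048, month=09, day=19
Month 9 -> September

September 19, 2048


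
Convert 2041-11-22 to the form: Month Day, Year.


ISO 2041-11-22 parses as year=2041, month=11, day=22
Month 11 -> November

November 22, 2041


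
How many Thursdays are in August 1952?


August 1952 has 31 days
Anchor: Jan 1, 1952. With p = 1952 - 1 = 1951: (p + p//4 - p//100 + p//400) mod 7 = (1951 + 487 - 19 + 4) mod 7 = 2423 mod 7 = 1 -> Tuesday (Mon=0 ... Sun=6)
Days before August (Jan-Jul): 213; August 1 index = (1 + 213) mod 7 = 4 -> Friday
First Thursday is August 7
Thursdays: 7, 14, 21, 28

4 Thursdays


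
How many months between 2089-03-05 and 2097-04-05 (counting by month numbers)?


From March 2089 to April 2097
8 years * 12 = 96 months, plus 1 month = 97

97 months


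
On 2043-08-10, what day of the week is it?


Date: August 10, 2043
Anchor: Jan 1, 2043. With p = 2043 - 1 = 2042: (p + p//4 - p//100 + p//400) mod 7 = (2042 + 510 - 20 + 5) mod 7 = 2537 mod 7 = 3 -> Thursday (Mon=0 ... Sun=6)
Days before August (Jan-Jul): 212; offset = 212 + 10 - 1 = 221
Weekday index = (3 + 221) mod 7 = 0

Day of the week: Monday


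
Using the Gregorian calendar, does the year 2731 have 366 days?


Gregorian leap year rule: divisible by 4, but not by 100, unless also by 400.
2731 is not divisible by 4 -> not a leap year

No


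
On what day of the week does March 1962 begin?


Target: March 1, 1962
Anchor: Jan 1, 1962. With p = 1962 - 1 = 1961: (p + p//4 - p//100 + p//400) mod 7 = (1961 + 490 - 19 + 4) mod 7 = 2436 mod 7 = 0 -> Monday (Mon=0 ... Sun=6)
Days before March (Jan-Feb): 59 days
Weekday index = (0 + 59) mod 7 = 3

Thursday


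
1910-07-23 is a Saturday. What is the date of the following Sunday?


Current: Saturday
Target: Sunday
Days ahead: 1

Next Sunday: 1910-07-24


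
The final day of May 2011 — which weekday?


May 2011 has 31 days
Anchor: Jan 1, 2011. With p = 2011 - 1 = 2010: (p + p//4 - p//100 + p//400) mod 7 = (2010 + 502 - 20 + 5) mod 7 = 2497 mod 7 = 5 -> Saturday (Mon=0 ... Sun=6)
Days before May (Jan-Apr): 120; May 1 index = (5 + 120) mod 7 = 6 -> Sunday
Last day offset: 31 - 1 = 30 days
Weekday index = (6 + 30) mod 7 = 1

Tuesday, May 31


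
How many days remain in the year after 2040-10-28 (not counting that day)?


Day of year: 302 of 366
Remaining = 366 - 302

64 days


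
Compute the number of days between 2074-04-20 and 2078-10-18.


From 2074-04-20 to 2078-10-18
2074-04-20: days before April = 31 + 28 + 31 = 90 (2074 is not a leap year); day of year = 90 + 20 = 110
2078-10-18: days before October = 31 + 28 + 31 + 30 + 31 + 30 + 31 + 31 + 30 = 273 (2078 is not a leap year); day of year = 273 + 18 = 291
Rest of 2074: 365 - 110 = 255
Full years 2075 (365), 2076 (366), 2077 (365): 1096
Total = 255 + 1096 + 291 = 1642

1642 days


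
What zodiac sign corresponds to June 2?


Date: June 2
Conventional tropical zodiac dates: Gemini from May 21 onward; Cancer starts June 21
June 2 falls within the Gemini range

Gemini


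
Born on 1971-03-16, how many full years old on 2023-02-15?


Birth: 1971-03-16
Reference: 2023-02-15
Year difference: 2023 - 1971 = 52
Birthday not yet reached in 2023, subtract 1

51 years old


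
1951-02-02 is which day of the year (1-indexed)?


Date: February 2, 1951
Days in months 1 through 1: 31
Plus 2 days in February

Day of year: 33


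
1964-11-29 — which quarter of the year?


Month: November (month 11)
Q1: Jan-Mar, Q2: Apr-Jun, Q3: Jul-Sep, Q4: Oct-Dec

Q4


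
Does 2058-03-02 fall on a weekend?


Anchor: Jan 1, 2058. With p = 2058 - 1 = 2057: (p + p//4 - p//100 + p//400) mod 7 = (2057 + 514 - 20 + 5) mod 7 = 2556 mod 7 = 1 -> Tuesday (Mon=0 ... Sun=6)
Day of year: 61; offset = 60
Weekday index = (1 + 60) mod 7 = 5 -> Saturday
Weekend days: Saturday, Sunday

Yes


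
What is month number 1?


Month 1 of 12

January


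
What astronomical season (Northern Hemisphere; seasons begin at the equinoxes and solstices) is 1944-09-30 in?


Date: September 30
Astronomical Autumn (approx.; exact equinox/solstice day varies by year): September 22 to December 20
September 30 falls within the Autumn window

Autumn


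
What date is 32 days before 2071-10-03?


Start: 2071-10-03, subtract 32 days
Back 3 days from October 3 reaches September 30, 2071 -> 29 left
September 2071: 30 - 29 = 1 -> lands on September 1

Result: 2071-09-01


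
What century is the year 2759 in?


Century = (year - 1) // 100 + 1
= (2759 - 1) // 100 + 1
= 2758 // 100 + 1
= 27 + 1

28th century


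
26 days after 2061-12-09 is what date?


Start: 2061-12-09, add 26 days
December 2061 has 31 days: 31 - 9 = 22 days to December 31 -> 4 left
January 2062: 4 <= 31 -> lands on January 4

Result: 2062-01-04


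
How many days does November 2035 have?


November 2035

30 days


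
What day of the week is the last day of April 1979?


April 1979 has 30 days
Anchor: Jan 1, 1979. With p = 1979 - 1 = 1978: (p + p//4 - p//100 + p//400) mod 7 = (1978 + 494 - 19 + 4) mod 7 = 2457 mod 7 = 0 -> Monday (Mon=0 ... Sun=6)
Days before April (Jan-Mar): 90; April 1 index = (0 + 90) mod 7 = 6 -> Sunday
Last day offset: 30 - 1 = 29 days
Weekday index = (6 + 29) mod 7 = 0

Monday, April 30


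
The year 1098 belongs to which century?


Century = (year - 1) // 100 + 1
= (1098 - 1) // 100 + 1
= 1097 // 100 + 1
= 10 + 1

11th century


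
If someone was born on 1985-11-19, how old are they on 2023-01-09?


Birth: 1985-11-19
Reference: 2023-01-09
Year difference: 2023 - 1985 = 38
Birthday not yet reached in 2023, subtract 1

37 years old


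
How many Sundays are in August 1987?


August 1987 has 31 days
Anchor: Jan 1, 1987. With p = 1987 - 1 = 1986: (p + p//4 - p//100 + p//400) mod 7 = (1986 + 496 - 19 + 4) mod 7 = 2467 mod 7 = 3 -> Thursday (Mon=0 ... Sun=6)
Days before August (Jan-Jul): 212; August 1 index = (3 + 212) mod 7 = 5 -> Saturday
First Sunday is August 2
Sundays: 2, 9, 16, 23, 30

5 Sundays


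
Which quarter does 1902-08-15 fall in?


Month: August (month 8)
Q1: Jan-Mar, Q2: Apr-Jun, Q3: Jul-Sep, Q4: Oct-Dec

Q3


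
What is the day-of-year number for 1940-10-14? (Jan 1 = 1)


Date: October 14, 1940
Days in months 1 through 9: 274
Plus 14 days in October

Day of year: 288


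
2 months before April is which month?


April is month 4
4 - 2 = 2

February


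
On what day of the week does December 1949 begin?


Target: December 1, 1949
Anchor: Jan 1, 1949. With p = 1949 - 1 = 1948: (p + p//4 - p//100 + p//400) mod 7 = (1948 + 487 - 19 + 4) mod 7 = 2420 mod 7 = 5 -> Saturday (Mon=0 ... Sun=6)
Days before December (Jan-Nov): 334 days
Weekday index = (5 + 334) mod 7 = 3

Thursday


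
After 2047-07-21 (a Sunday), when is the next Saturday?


Current: Sunday
Target: Saturday
Days ahead: 6

Next Saturday: 2047-07-27


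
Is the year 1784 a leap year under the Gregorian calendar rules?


Gregorian leap year rule: divisible by 4, but not by 100, unless also by 400.
1784 is divisible by 4 but not 100 -> leap year

Yes


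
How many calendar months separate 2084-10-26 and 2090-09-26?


From October 2084 to September 2090
6 years * 12 = 72 months, minus 1 month = 71

71 months


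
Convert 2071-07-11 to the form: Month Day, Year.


ISO 2071-07-11 parses as year=2071, month=07, day=11
Month 7 -> July

July 11, 2071


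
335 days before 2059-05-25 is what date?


Start: 2059-05-25, subtract 335 days
Back 25 days from May 25 reaches April 30, 2059 -> 310 left
April 2059 has 30 days -> back to March 31, 2059 -> 280 left
March 2059 has 31 days -> back to February 28, 2059 -> 249 left
February 2059 has 28 days -> back to January 31, 2059 -> 221 left
January 2059 has 31 days -> back to December 31, 2058 -> 190 left
December 2058 has 31 days -> back to November 30, 2058 -> 159 left
November 2058 has 30 days -> back to October 31, 2058 -> 129 left
October 2058 has 31 days -> back to September 30, 2058 -> 98 left
September 2058 has 30 days -> back to August 31, 2058 -> 68 left
August 2058 has 31 days -> back to July 31, 2058 -> 37 left
July 2058 has 31 days -> back to June 30, 2058 -> 6 left
June 2058: 30 - 6 = 24 -> lands on June 24

Result: 2058-06-24


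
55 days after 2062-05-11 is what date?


Start: 2062-05-11, add 55 days
May 2062 has 31 days: 31 - 11 = 20 days to May 31 -> 35 left
June 2062 has 30 days -> 5 left
July 2062: 5 <= 31 -> lands on July 5

Result: 2062-07-05


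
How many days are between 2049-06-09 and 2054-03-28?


From 2049-06-09 to 2054-03-28
2049-06-09: days before June = 31 + 28 + 31 + 30 + 31 = 151 (2049 is not a leap year); day of year = 151 + 9 = 160
2054-03-28: days before March = 31 + 28 = 59 (2054 is not a leap year); day of year = 59 + 28 = 87
Rest of 2049: 365 - 160 = 205
Full years 2050 (365), 2051 (365), 2052 (366), 2053 (365): 1461
Total = 205 + 1461 + 87 = 1753

1753 days


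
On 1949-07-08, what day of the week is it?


Date: July 8, 1949
Anchor: Jan 1, 1949. With p = 1949 - 1 = 1948: (p + p//4 - p//100 + p//400) mod 7 = (1948 + 487 - 19 + 4) mod 7 = 2420 mod 7 = 5 -> Saturday (Mon=0 ... Sun=6)
Days before July (Jan-Jun): 181; offset = 181 + 8 - 1 = 188
Weekday index = (5 + 188) mod 7 = 4

Day of the week: Friday


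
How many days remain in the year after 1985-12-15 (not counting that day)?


Day of year: 349 of 365
Remaining = 365 - 349

16 days


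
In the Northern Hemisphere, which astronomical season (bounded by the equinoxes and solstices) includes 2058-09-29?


Date: September 29
Astronomical Autumn (approx.; exact equinox/solstice day varies by year): September 22 to December 20
September 29 falls within the Autumn window

Autumn


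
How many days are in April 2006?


April 2006

30 days


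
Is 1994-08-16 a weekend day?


Anchor: Jan 1, 1994. With p = 1994 - 1 = 1993: (p + p//4 - p//100 + p//400) mod 7 = (1993 + 498 - 19 + 4) mod 7 = 2476 mod 7 = 5 -> Saturday (Mon=0 ... Sun=6)
Day of year: 228; offset = 227
Weekday index = (5 + 227) mod 7 = 1 -> Tuesday
Weekend days: Saturday, Sunday

No
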